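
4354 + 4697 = 9051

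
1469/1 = 1469=1469.00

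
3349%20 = 9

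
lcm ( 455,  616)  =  40040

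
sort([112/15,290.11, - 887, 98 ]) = [ - 887, 112/15,98, 290.11] 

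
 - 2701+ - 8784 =  -  11485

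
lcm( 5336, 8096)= 234784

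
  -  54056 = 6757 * ( - 8 )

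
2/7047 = 2/7047 = 0.00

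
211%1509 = 211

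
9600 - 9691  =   - 91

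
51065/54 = 51065/54 = 945.65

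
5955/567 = 10 + 95/189 = 10.50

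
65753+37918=103671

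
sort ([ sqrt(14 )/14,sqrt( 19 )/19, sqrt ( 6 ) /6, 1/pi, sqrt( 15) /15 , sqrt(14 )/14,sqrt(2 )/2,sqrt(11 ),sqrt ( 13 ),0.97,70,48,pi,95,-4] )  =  [ - 4,  sqrt(19)/19,sqrt(15 )/15,sqrt( 14 ) /14,sqrt ( 14)/14,  1/pi,sqrt( 6)/6, sqrt(2 )/2,0.97,pi,sqrt(11),sqrt( 13),48,70,95] 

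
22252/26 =11126/13 = 855.85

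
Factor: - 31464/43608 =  - 3^1*19^1*79^ ( - 1)=-57/79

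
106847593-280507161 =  - 173659568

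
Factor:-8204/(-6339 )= 2^2 * 3^(-1)*7^1* 293^1 * 2113^ ( - 1)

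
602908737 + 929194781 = 1532103518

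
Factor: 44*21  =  924 = 2^2*3^1 *7^1*  11^1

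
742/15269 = 742/15269=0.05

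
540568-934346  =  -393778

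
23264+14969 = 38233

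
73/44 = 1 + 29/44= 1.66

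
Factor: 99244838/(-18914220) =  - 2^(-1 )*3^(-2 )*5^( - 1)*7^1*11^1 *13^( - 1)*59^(-1)*137^( - 1 )*644447^1= - 49622419/9457110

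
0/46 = 0 = 0.00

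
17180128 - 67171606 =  - 49991478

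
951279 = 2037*467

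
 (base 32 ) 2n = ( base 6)223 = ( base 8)127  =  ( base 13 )69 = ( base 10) 87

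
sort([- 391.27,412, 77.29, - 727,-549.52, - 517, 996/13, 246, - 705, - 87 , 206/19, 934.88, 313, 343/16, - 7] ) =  [ - 727,  -  705, - 549.52,-517, - 391.27 ,  -  87, -7,206/19,343/16, 996/13, 77.29, 246, 313,412, 934.88] 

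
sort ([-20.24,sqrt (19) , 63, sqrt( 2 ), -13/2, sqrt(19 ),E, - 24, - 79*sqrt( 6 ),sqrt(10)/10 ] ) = [ - 79 * sqrt ( 6 ), - 24 , - 20.24, - 13/2 , sqrt(10) /10,sqrt(2 ),E,sqrt( 19) , sqrt ( 19 ) , 63 ]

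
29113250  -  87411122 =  - 58297872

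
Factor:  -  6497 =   -  73^1* 89^1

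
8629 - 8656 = - 27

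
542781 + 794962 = 1337743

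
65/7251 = 65/7251 = 0.01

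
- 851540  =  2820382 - 3671922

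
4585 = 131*35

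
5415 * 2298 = 12443670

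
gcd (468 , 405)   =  9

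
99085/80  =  19817/16 = 1238.56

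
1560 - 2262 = - 702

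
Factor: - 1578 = - 2^1*3^1*263^1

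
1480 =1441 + 39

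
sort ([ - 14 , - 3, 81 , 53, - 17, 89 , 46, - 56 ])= [ - 56, - 17, - 14, - 3 , 46, 53, 81, 89 ]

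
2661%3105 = 2661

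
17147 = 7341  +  9806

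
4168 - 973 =3195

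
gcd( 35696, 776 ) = 776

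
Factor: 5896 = 2^3 * 11^1*67^1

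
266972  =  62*4306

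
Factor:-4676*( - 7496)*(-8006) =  - 280620675776 = - 2^6*7^1*167^1 * 937^1*4003^1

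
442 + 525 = 967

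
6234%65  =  59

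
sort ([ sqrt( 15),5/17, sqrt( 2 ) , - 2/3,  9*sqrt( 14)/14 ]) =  [ - 2/3 , 5/17, sqrt( 2), 9 * sqrt( 14 )/14,sqrt(15 ) ] 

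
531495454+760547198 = 1292042652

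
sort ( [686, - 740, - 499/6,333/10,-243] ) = [ - 740, - 243 , - 499/6 , 333/10,686]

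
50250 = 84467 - 34217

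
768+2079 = 2847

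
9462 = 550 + 8912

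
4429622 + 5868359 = 10297981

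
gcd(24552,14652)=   396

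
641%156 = 17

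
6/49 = 6/49   =  0.12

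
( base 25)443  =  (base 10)2603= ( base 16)A2B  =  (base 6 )20015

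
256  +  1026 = 1282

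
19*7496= 142424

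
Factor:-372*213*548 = - 2^4*3^2 *31^1 * 71^1*137^1 = - 43421328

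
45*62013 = 2790585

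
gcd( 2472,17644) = 4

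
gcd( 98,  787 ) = 1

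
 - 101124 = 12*( - 8427)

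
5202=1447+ 3755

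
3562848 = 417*8544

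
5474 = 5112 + 362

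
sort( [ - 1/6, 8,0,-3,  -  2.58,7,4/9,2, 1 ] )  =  [-3, - 2.58,-1/6, 0,4/9, 1,  2, 7,8 ] 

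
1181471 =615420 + 566051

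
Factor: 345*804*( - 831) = - 230502780  =  - 2^2 * 3^3*5^1*23^1*67^1*277^1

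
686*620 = 425320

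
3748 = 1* 3748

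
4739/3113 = 4739/3113 = 1.52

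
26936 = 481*56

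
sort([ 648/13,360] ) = [ 648/13, 360 ] 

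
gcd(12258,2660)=2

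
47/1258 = 47/1258 = 0.04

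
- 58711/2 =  - 58711/2 = - 29355.50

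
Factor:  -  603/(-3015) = 1/5 =5^( - 1)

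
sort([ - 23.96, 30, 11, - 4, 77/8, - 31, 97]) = [ - 31, - 23.96, - 4, 77/8 , 11,  30,97]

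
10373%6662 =3711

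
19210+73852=93062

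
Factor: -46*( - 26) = 1196  =  2^2 * 13^1 * 23^1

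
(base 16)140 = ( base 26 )C8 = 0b101000000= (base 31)aa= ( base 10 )320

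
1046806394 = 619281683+427524711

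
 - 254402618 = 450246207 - 704648825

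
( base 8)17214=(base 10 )7820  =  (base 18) 1628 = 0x1E8C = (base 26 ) bek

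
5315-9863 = -4548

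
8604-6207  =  2397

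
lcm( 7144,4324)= 164312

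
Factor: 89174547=3^3*7^1*11^1*59^1*727^1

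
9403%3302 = 2799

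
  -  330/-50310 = 11/1677= 0.01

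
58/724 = 29/362 = 0.08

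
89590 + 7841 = 97431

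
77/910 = 11/130 = 0.08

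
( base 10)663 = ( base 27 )of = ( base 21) 1ac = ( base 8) 1227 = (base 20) 1d3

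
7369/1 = 7369  =  7369.00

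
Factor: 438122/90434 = 499/103= 103^( - 1)*499^1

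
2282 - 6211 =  - 3929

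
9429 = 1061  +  8368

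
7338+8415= 15753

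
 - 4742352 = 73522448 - 78264800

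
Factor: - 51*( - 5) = 255 = 3^1*5^1*17^1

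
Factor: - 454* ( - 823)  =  2^1*227^1*823^1 = 373642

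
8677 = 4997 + 3680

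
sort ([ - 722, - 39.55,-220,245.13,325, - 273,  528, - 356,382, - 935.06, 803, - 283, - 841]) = [ - 935.06,-841, - 722,-356,  -  283, - 273, - 220, - 39.55, 245.13, 325,382,528,803 ]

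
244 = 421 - 177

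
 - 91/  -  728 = 1/8 = 0.12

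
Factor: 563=563^1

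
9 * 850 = 7650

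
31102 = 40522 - 9420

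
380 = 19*20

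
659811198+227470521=887281719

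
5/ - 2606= - 5/2606= - 0.00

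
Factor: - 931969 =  - 19^1*181^1*271^1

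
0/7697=0 = 0.00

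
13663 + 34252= 47915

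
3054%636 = 510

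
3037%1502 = 33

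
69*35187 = 2427903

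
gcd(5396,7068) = 76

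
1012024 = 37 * 27352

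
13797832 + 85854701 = 99652533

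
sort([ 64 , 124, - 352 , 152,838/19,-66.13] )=[- 352,- 66.13,  838/19,64, 124,152 ] 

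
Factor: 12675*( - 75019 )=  -950865825 = -3^1 * 5^2*7^2*13^2 *1531^1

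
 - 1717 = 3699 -5416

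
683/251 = 2+181/251  =  2.72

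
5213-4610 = 603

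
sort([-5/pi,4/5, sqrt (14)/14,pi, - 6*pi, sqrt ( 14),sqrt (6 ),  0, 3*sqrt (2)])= [ - 6*pi,  -  5/pi,0,  sqrt( 14) /14,4/5,sqrt( 6), pi,sqrt(14), 3*sqrt(2) ] 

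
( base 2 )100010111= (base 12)1B3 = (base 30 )99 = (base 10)279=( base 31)90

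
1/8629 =1/8629 = 0.00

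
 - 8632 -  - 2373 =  - 6259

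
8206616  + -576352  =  7630264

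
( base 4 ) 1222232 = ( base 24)BKE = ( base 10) 6830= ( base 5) 204310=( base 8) 15256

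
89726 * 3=269178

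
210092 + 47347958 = 47558050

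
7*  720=5040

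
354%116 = 6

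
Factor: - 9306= - 2^1 * 3^2*11^1 * 47^1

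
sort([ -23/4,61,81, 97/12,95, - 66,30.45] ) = [ - 66,-23/4,97/12,30.45,61,81, 95 ] 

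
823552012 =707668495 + 115883517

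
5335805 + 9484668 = 14820473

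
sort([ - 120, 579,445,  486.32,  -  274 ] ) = [ - 274, - 120,445, 486.32, 579 ] 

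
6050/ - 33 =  - 184 + 2/3 = - 183.33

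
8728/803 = 10 + 698/803= 10.87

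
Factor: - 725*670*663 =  - 2^1*3^1 * 5^3*13^1*17^1*29^1*67^1 = - 322052250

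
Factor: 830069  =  293^1*2833^1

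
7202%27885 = 7202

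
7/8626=7/8626 =0.00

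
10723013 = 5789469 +4933544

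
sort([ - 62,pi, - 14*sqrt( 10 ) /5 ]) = [ - 62, - 14 * sqrt( 10 ) /5, pi]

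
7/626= 7/626 = 0.01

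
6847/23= 6847/23 = 297.70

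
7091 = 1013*7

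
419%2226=419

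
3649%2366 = 1283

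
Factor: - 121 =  - 11^2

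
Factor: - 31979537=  - 31979537^1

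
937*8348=7822076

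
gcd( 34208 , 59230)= 2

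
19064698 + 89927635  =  108992333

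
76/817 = 4/43 = 0.09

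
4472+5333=9805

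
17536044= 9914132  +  7621912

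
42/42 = 1 = 1.00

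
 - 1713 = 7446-9159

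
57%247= 57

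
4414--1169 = 5583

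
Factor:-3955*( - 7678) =30366490 = 2^1*5^1*7^1*11^1 * 113^1*349^1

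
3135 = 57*55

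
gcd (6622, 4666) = 2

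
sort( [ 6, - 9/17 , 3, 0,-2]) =[ - 2 ,-9/17,0 , 3, 6] 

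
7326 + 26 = 7352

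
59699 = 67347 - 7648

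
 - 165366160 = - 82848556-82517604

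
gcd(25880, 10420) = 20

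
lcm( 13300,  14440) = 505400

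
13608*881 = 11988648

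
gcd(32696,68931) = 1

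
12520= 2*6260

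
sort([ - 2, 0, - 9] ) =[ - 9, - 2,0 ] 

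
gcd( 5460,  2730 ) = 2730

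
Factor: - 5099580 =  -2^2*3^2*5^1*41^1*691^1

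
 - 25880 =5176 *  (-5)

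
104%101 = 3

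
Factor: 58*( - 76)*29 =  - 2^3*19^1*29^2 = -127832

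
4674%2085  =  504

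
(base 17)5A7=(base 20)412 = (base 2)11001010110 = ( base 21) 3E5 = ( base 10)1622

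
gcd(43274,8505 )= 7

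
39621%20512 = 19109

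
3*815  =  2445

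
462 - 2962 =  - 2500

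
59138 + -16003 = 43135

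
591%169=84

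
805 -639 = 166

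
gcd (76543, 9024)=1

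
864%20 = 4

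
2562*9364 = 23990568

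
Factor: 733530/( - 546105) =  - 2^1*499^1* 743^( - 1 ) = - 998/743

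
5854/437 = 13 + 173/437=13.40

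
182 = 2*91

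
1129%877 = 252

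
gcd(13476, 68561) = 1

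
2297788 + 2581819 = 4879607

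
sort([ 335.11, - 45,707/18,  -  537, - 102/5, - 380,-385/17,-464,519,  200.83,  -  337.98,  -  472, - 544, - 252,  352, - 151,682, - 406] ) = [ - 544, - 537, - 472, - 464, - 406,-380, - 337.98, - 252,-151, - 45, - 385/17, - 102/5,707/18,200.83, 335.11,352  ,  519 , 682]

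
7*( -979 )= - 6853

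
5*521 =2605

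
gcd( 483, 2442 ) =3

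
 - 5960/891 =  - 5960/891 = -6.69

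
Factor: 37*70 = 2590 = 2^1*5^1*7^1*37^1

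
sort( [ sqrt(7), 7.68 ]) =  [sqrt(7),7.68 ] 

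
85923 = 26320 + 59603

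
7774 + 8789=16563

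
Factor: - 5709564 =  -  2^2*3^2*7^1*139^1 *163^1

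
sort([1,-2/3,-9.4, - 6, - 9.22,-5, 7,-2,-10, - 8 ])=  [ - 10, - 9.4,- 9.22,-8,- 6, - 5,- 2,-2/3, 1, 7 ] 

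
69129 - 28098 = 41031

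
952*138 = 131376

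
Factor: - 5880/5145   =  -8/7 = - 2^3*7^( - 1 )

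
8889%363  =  177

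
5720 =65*88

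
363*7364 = 2673132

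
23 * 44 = 1012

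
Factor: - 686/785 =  - 2^1*5^( - 1)*7^3*157^(-1)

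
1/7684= 1/7684 = 0.00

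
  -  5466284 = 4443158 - 9909442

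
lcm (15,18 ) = 90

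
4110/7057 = 4110/7057 = 0.58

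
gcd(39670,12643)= 1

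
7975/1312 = 6 + 103/1312   =  6.08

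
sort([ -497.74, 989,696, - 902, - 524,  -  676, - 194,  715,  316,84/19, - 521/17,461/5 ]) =[ - 902, - 676, - 524, - 497.74, - 194, - 521/17 , 84/19, 461/5  ,  316,  696, 715,989]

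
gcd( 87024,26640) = 1776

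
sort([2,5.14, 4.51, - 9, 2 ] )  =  [ - 9, 2, 2,  4.51,5.14]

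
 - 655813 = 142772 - 798585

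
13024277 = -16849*(  -  773)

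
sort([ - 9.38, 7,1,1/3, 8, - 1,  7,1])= [ - 9.38,  -  1, 1/3,1,1  ,  7,7, 8]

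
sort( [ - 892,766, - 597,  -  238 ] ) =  [ - 892, - 597,  -  238, 766] 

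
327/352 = 327/352 = 0.93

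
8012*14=112168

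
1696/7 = 242+2/7 = 242.29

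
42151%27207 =14944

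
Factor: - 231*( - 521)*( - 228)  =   - 2^2*3^2*7^1*11^1 * 19^1 *521^1 = - 27440028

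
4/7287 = 4/7287 = 0.00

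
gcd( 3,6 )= 3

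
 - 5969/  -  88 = 67  +  73/88 = 67.83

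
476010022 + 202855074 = 678865096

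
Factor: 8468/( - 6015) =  -2^2*3^( - 1 ) *5^( - 1 ) * 29^1*73^1  *401^(  -  1) 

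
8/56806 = 4/28403= 0.00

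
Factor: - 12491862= - 2^1 * 3^1 * 89^1*149^1*157^1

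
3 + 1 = 4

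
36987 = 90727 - 53740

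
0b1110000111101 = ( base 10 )7229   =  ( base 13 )33a1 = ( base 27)9OK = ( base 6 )53245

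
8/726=4/363 = 0.01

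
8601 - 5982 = 2619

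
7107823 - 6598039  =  509784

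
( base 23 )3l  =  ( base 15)60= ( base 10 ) 90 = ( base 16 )5A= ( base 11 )82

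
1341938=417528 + 924410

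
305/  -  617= - 1 + 312/617=-  0.49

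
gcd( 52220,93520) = 140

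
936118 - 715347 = 220771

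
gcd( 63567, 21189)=21189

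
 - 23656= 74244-97900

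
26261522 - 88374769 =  - 62113247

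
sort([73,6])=[6, 73 ] 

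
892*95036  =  84772112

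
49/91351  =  49/91351 = 0.00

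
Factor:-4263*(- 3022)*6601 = 2^1*3^1*7^3*23^1*29^1*41^1*1511^1 = 85039270386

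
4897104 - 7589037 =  - 2691933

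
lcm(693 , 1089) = 7623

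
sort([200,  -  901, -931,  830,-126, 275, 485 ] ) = [-931, - 901, - 126, 200, 275, 485, 830] 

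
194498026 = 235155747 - 40657721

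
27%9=0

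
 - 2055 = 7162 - 9217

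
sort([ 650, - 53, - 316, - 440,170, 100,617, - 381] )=[ - 440, - 381, - 316,- 53,100,170,617,650 ]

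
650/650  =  1=1.00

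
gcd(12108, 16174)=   2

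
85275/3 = 28425= 28425.00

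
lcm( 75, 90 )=450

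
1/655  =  1/655 =0.00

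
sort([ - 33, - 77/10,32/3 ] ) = [ -33 ,-77/10,32/3]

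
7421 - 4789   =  2632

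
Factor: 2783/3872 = 23/32= 2^( - 5)*23^1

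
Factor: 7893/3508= 2^( - 2)*3^2 = 9/4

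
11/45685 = 11/45685 = 0.00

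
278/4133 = 278/4133 = 0.07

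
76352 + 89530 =165882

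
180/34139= 180/34139 = 0.01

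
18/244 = 9/122= 0.07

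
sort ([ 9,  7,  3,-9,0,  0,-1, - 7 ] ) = [ - 9,-7,-1, 0,  0,3,  7, 9 ] 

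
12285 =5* 2457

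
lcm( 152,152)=152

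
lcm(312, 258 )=13416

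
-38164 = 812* ( - 47)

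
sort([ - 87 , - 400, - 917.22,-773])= [ - 917.22,- 773, - 400, - 87]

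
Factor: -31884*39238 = -2^3*3^1*23^1*853^1*2657^1=-1251064392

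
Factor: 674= 2^1*337^1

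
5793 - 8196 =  - 2403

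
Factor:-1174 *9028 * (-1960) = 20773789120  =  2^6 * 5^1* 7^2*37^1* 61^1*587^1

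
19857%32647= 19857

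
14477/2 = 14477/2 = 7238.50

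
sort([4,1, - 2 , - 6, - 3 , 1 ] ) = [ - 6,  -  3, - 2  ,  1,1, 4]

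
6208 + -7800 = -1592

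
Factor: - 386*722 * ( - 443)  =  123460556  =  2^2*19^2 * 193^1*443^1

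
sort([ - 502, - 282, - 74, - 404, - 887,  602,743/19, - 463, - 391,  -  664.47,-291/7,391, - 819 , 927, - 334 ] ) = [ - 887, - 819, - 664.47, - 502,-463,-404, - 391, - 334, - 282, - 74, - 291/7,743/19,391,  602, 927 ]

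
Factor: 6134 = 2^1*3067^1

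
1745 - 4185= - 2440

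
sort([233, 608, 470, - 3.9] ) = [-3.9 , 233 , 470,608] 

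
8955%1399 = 561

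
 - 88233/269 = - 329+268/269=-328.00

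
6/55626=1/9271 = 0.00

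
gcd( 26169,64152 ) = 33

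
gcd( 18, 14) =2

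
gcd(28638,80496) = 774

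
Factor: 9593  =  53^1 *181^1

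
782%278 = 226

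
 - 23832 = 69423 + - 93255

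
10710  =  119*90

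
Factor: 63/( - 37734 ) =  - 21/12578 = - 2^( - 1) * 3^1*7^1*19^( - 1 )*331^( - 1)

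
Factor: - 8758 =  - 2^1*  29^1*151^1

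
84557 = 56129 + 28428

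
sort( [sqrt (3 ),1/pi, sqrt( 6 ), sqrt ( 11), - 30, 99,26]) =[ - 30,1/pi , sqrt( 3),sqrt( 6 ), sqrt(11), 26, 99] 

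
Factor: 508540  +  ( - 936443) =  - 7^1 * 61129^1=- 427903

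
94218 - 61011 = 33207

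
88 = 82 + 6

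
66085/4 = 66085/4 = 16521.25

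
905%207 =77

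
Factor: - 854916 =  - 2^2*3^1*191^1 *373^1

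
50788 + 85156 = 135944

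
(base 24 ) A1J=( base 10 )5803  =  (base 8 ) 13253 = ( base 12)3437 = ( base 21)D37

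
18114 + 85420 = 103534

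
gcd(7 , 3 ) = 1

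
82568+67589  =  150157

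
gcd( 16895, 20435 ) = 5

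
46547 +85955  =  132502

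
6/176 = 3/88 = 0.03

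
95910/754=47955/377= 127.20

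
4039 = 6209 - 2170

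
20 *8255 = 165100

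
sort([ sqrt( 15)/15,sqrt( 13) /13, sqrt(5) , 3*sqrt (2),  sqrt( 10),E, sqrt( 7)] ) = [ sqrt(15) /15,sqrt( 13 ) /13,sqrt( 5),sqrt(7),E,sqrt( 10 ),3 *sqrt( 2) ] 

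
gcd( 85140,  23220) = 7740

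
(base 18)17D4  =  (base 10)8338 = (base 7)33211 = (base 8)20222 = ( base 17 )1be8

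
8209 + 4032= 12241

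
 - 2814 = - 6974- - 4160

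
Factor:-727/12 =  - 2^( - 2 )*3^(  -  1 ) * 727^1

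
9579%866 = 53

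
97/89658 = 97/89658 = 0.00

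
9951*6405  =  63736155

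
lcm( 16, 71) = 1136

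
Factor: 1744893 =3^2 * 193877^1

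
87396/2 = 43698 = 43698.00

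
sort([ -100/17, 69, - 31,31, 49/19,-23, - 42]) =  [ - 42,-31,-23,  -  100/17, 49/19,31, 69]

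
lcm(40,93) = 3720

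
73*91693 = 6693589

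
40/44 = 10/11=0.91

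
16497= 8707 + 7790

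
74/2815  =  74/2815 = 0.03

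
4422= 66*67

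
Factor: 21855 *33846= 739704330 =2^1 *3^2 *5^1*31^1*47^1 * 5641^1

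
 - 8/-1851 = 8/1851 = 0.00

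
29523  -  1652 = 27871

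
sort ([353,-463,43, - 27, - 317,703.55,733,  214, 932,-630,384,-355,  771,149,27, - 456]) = [ -630, - 463,-456, - 355,-317 , - 27, 27,43, 149, 214,  353,384 , 703.55 , 733, 771,932]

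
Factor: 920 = 2^3*5^1*23^1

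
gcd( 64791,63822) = 3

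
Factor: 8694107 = 47^1*113^1*1637^1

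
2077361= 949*2189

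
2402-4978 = - 2576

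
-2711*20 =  - 54220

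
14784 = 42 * 352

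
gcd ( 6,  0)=6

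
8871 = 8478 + 393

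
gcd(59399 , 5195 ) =1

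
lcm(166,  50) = 4150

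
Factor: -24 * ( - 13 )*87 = 27144 = 2^3 * 3^2*13^1*29^1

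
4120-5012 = - 892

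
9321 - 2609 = 6712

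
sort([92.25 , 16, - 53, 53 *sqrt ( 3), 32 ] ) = [ - 53, 16  ,  32, 53 * sqrt(3 ),92.25 ]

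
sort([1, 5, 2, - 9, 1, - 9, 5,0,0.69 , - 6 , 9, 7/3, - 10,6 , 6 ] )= [ - 10,-9, -9, - 6 , 0, 0.69,1,1,2, 7/3, 5, 5, 6, 6, 9] 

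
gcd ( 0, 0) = 0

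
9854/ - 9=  - 1095  +  1/9 = -1094.89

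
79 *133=10507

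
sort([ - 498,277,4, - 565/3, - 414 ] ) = [ - 498,-414,-565/3, 4,  277]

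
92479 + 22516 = 114995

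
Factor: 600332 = 2^2*150083^1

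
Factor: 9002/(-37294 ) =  - 7^1 * 29^(-1 ) = - 7/29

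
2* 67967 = 135934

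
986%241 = 22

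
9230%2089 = 874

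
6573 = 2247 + 4326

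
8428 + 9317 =17745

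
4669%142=125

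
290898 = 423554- 132656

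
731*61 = 44591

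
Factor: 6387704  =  2^3*313^1 * 2551^1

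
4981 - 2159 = 2822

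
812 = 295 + 517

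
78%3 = 0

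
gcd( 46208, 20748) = 76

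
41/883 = 41/883= 0.05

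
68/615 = 68/615 = 0.11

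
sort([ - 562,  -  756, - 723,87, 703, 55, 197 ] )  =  [ - 756,- 723 , - 562, 55, 87 , 197,  703]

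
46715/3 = 15571 + 2/3= 15571.67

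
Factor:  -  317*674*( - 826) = 2^2*7^1*59^1*317^1*337^1 = 176481508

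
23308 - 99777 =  - 76469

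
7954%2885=2184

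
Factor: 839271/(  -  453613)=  -3^1*37^1*479^(- 1)*947^( - 1 )*7561^1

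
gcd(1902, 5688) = 6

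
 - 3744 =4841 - 8585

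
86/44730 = 43/22365=0.00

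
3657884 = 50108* 73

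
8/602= 4/301 = 0.01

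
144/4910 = 72/2455 = 0.03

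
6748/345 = 6748/345 =19.56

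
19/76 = 1/4 = 0.25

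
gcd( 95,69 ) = 1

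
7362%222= 36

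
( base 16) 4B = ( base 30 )2f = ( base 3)2210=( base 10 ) 75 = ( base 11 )69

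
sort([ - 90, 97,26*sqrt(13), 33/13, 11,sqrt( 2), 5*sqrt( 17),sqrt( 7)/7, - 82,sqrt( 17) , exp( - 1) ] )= [ - 90, - 82, exp( - 1),sqrt(7)/7, sqrt ( 2), 33/13, sqrt( 17), 11, 5*sqrt(  17), 26* sqrt( 13), 97]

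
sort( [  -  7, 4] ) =[ - 7,4] 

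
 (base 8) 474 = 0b100111100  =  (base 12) 224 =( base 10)316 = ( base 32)9s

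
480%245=235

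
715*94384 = 67484560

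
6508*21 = 136668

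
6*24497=146982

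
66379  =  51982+14397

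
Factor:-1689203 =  - 379^1*4457^1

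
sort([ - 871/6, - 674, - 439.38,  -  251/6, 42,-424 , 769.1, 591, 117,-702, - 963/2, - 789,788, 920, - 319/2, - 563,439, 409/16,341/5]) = [ - 789, - 702, - 674 , - 563,  -  963/2 , - 439.38, - 424, - 319/2, - 871/6, - 251/6, 409/16, 42,341/5,117, 439,591,769.1,788,920 ] 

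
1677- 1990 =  - 313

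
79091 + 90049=169140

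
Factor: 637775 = 5^2*97^1*263^1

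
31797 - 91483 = -59686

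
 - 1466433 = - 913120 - 553313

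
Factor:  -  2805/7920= -17/48 = - 2^ ( - 4) * 3^( -1 )*17^1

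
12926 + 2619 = 15545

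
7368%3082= 1204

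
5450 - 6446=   -  996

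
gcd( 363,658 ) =1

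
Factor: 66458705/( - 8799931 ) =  - 5^1*7^(-1 )*17^( - 1)*47^1*73^( - 1)*389^1*727^1*1013^( - 1 ) 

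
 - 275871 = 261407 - 537278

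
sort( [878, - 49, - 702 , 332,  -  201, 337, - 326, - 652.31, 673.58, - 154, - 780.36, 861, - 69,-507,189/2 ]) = [-780.36,-702, - 652.31, - 507, - 326, - 201 , - 154, - 69,-49,189/2, 332, 337, 673.58, 861,  878]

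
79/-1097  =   - 79/1097 = -  0.07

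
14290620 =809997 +13480623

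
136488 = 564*242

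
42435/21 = 2020 + 5/7=2020.71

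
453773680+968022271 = 1421795951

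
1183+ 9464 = 10647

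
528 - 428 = 100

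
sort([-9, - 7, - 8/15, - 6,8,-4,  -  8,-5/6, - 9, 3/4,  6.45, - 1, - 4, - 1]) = [ - 9, - 9, - 8, - 7, - 6,-4, - 4, - 1, - 1,  -  5/6, - 8/15, 3/4, 6.45 , 8]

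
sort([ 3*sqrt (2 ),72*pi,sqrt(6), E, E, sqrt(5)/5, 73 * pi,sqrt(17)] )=[sqrt(5) /5,sqrt ( 6), E,E, sqrt( 17), 3*sqrt( 2),72 *pi,  73*pi ] 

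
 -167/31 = -167/31 =- 5.39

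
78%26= 0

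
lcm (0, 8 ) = 0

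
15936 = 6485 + 9451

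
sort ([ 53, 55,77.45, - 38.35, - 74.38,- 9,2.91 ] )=[ - 74.38, - 38.35, - 9, 2.91, 53,55 , 77.45 ]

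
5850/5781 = 1950/1927  =  1.01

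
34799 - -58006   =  92805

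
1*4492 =4492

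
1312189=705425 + 606764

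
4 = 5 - 1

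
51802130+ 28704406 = 80506536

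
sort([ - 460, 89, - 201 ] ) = [  -  460,  -  201, 89 ] 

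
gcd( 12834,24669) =9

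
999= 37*27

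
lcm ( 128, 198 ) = 12672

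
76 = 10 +66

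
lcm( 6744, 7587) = 60696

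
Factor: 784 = 2^4*7^2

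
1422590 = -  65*( -21886) 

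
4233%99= 75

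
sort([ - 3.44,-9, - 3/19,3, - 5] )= [ - 9, - 5, - 3.44, - 3/19, 3]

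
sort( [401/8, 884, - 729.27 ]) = [ - 729.27,401/8, 884]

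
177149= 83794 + 93355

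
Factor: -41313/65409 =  - 47^1 * 293^1*21803^( - 1) = - 13771/21803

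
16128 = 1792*9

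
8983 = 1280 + 7703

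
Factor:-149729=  - 149729^1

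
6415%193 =46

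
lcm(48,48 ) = 48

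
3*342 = 1026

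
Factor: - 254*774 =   -  196596 = - 2^2*3^2 * 43^1*127^1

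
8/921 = 8/921= 0.01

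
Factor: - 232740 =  -2^2*3^3*5^1 * 431^1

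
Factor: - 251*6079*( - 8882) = 13552413178= 2^1*251^1 * 4441^1*6079^1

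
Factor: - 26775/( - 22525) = 63/53 = 3^2*7^1*53^ ( - 1) 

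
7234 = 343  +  6891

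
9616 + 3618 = 13234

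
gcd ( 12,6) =6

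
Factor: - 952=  - 2^3  *  7^1*17^1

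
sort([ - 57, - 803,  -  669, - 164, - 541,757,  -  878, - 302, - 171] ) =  [ - 878 ,- 803, - 669, - 541, - 302,-171, - 164, - 57, 757]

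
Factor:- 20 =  - 2^2*5^1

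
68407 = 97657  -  29250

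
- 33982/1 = - 33982 = - 33982.00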